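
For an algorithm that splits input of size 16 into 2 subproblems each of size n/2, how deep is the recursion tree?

For divide and conquer with division factor 2:

Problem sizes at each level:
Level 0: 16
Level 1: 8
Level 2: 4
Level 3: 2
Level 4: 1

The root is level 0 and the size-1 base case is level 4 (the tree spans levels 0 through 4, i.e. 5 levels counting the root), so the depth is the number of divisions: log_2(16) = 4

The recursion tree depth is log_2(16) = 4. At each level, the problem size is divided by 2, so it takes 4 divisions to reduce to a base case of size 1. The algorithm makes 2 recursive calls at each level.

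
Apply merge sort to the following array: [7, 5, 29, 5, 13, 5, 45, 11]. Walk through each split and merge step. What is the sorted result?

Merge sort trace:

Split: [7, 5, 29, 5, 13, 5, 45, 11] -> [7, 5, 29, 5] and [13, 5, 45, 11]
  Split: [7, 5, 29, 5] -> [7, 5] and [29, 5]
    Split: [7, 5] -> [7] and [5]
    Merge: [7] + [5] -> [5, 7]
    Split: [29, 5] -> [29] and [5]
    Merge: [29] + [5] -> [5, 29]
  Merge: [5, 7] + [5, 29] -> [5, 5, 7, 29]
  Split: [13, 5, 45, 11] -> [13, 5] and [45, 11]
    Split: [13, 5] -> [13] and [5]
    Merge: [13] + [5] -> [5, 13]
    Split: [45, 11] -> [45] and [11]
    Merge: [45] + [11] -> [11, 45]
  Merge: [5, 13] + [11, 45] -> [5, 11, 13, 45]
Merge: [5, 5, 7, 29] + [5, 11, 13, 45] -> [5, 5, 5, 7, 11, 13, 29, 45]

Final sorted array: [5, 5, 5, 7, 11, 13, 29, 45]

The merge sort proceeds by recursively splitting the array and merging sorted halves.
After all merges, the sorted array is [5, 5, 5, 7, 11, 13, 29, 45].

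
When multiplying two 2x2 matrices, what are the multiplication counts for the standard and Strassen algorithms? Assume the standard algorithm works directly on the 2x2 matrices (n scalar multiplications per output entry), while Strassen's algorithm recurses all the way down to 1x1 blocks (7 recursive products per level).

Matrix multiplication for 2x2 matrices:

Standard algorithm: 2^3 = 8 multiplications
Strassen's algorithm: 7^(log2(2)) = 7^1 = 7 multiplications
Savings: 8 - 7 = 1 multiplications

Standard: 8 multiplications (2^3). Strassen: 7 multiplications (7^1). Strassen reduces 8 recursive multiplications to 7 at each level.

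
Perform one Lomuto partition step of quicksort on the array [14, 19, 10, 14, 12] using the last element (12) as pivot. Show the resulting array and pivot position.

Lomuto partition with pivot = 12:

Initial array: [14, 19, 10, 14, 12]

arr[0]=14 > 12: no swap
arr[1]=19 > 12: no swap
arr[2]=10 <= 12: swap with position 0, array becomes [10, 19, 14, 14, 12]
arr[3]=14 > 12: no swap

Place pivot at position 1: [10, 12, 14, 14, 19]
Pivot position: 1

After partitioning with pivot 12, the array becomes [10, 12, 14, 14, 19]. The pivot is placed at index 1. All elements to the left of the pivot are <= 12, and all elements to the right are > 12.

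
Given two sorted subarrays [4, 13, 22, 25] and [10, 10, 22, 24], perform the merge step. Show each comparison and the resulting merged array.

Merging process:

Compare 4 vs 10: take 4 from left. Merged: [4]
Compare 13 vs 10: take 10 from right. Merged: [4, 10]
Compare 13 vs 10: take 10 from right. Merged: [4, 10, 10]
Compare 13 vs 22: take 13 from left. Merged: [4, 10, 10, 13]
Compare 22 vs 22: take 22 from left. Merged: [4, 10, 10, 13, 22]
Compare 25 vs 22: take 22 from right. Merged: [4, 10, 10, 13, 22, 22]
Compare 25 vs 24: take 24 from right. Merged: [4, 10, 10, 13, 22, 22, 24]
Append remaining from left: [25]. Merged: [4, 10, 10, 13, 22, 22, 24, 25]

Final merged array: [4, 10, 10, 13, 22, 22, 24, 25]
Total comparisons: 7

The merged array is [4, 10, 10, 13, 22, 22, 24, 25], requiring 7 comparisons. The merge step runs in O(n) time where n is the total number of elements.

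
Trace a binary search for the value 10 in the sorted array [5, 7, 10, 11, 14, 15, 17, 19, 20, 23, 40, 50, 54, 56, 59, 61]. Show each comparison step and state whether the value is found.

Binary search for 10 in [5, 7, 10, 11, 14, 15, 17, 19, 20, 23, 40, 50, 54, 56, 59, 61]:

lo=0, hi=15, mid=7, arr[mid]=19 -> 19 > 10, search left half
lo=0, hi=6, mid=3, arr[mid]=11 -> 11 > 10, search left half
lo=0, hi=2, mid=1, arr[mid]=7 -> 7 < 10, search right half
lo=2, hi=2, mid=2, arr[mid]=10 -> Found target at index 2!

Binary search finds 10 at index 2 after 4 comparisons. The search repeatedly halves the search space by comparing with the middle element.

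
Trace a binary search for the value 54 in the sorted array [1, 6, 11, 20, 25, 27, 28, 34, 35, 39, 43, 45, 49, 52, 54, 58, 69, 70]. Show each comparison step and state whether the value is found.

Binary search for 54 in [1, 6, 11, 20, 25, 27, 28, 34, 35, 39, 43, 45, 49, 52, 54, 58, 69, 70]:

lo=0, hi=17, mid=8, arr[mid]=35 -> 35 < 54, search right half
lo=9, hi=17, mid=13, arr[mid]=52 -> 52 < 54, search right half
lo=14, hi=17, mid=15, arr[mid]=58 -> 58 > 54, search left half
lo=14, hi=14, mid=14, arr[mid]=54 -> Found target at index 14!

Binary search finds 54 at index 14 after 4 comparisons. The search repeatedly halves the search space by comparing with the middle element.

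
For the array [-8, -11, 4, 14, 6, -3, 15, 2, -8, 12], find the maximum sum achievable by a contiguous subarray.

Using Kadane's algorithm on [-8, -11, 4, 14, 6, -3, 15, 2, -8, 12]:

Scanning through the array:
Position 1 (value -11): max_ending_here = -11, max_so_far = -8
Position 2 (value 4): max_ending_here = 4, max_so_far = 4
Position 3 (value 14): max_ending_here = 18, max_so_far = 18
Position 4 (value 6): max_ending_here = 24, max_so_far = 24
Position 5 (value -3): max_ending_here = 21, max_so_far = 24
Position 6 (value 15): max_ending_here = 36, max_so_far = 36
Position 7 (value 2): max_ending_here = 38, max_so_far = 38
Position 8 (value -8): max_ending_here = 30, max_so_far = 38
Position 9 (value 12): max_ending_here = 42, max_so_far = 42

Maximum subarray: [4, 14, 6, -3, 15, 2, -8, 12]
Maximum sum: 42

The maximum subarray is [4, 14, 6, -3, 15, 2, -8, 12] with sum 42. This subarray runs from index 2 to index 9.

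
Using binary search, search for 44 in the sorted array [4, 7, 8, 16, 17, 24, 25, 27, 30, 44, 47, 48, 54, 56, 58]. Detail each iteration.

Binary search for 44 in [4, 7, 8, 16, 17, 24, 25, 27, 30, 44, 47, 48, 54, 56, 58]:

lo=0, hi=14, mid=7, arr[mid]=27 -> 27 < 44, search right half
lo=8, hi=14, mid=11, arr[mid]=48 -> 48 > 44, search left half
lo=8, hi=10, mid=9, arr[mid]=44 -> Found target at index 9!

Binary search finds 44 at index 9 after 3 comparisons. The search repeatedly halves the search space by comparing with the middle element.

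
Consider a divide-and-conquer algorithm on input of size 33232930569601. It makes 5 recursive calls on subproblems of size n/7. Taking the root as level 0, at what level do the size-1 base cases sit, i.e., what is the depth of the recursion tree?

For divide and conquer with division factor 7:

Problem sizes at each level:
Level 0: 33232930569601
Level 1: 4747561509943
Level 2: 678223072849
Level 3: 96889010407
Level 4: 13841287201
Level 5: 1977326743
Level 6: 282475249
Level 7: 40353607
Level 8: 5764801
Level 9: 823543
Level 10: 117649
Level 11: 16807
Level 12: 2401
Level 13: 343
Level 14: 49
Level 15: 7
Level 16: 1

The root is level 0 and the size-1 base case is level 16 (the tree spans levels 0 through 16, i.e. 17 levels counting the root), so the depth is the number of divisions: log_7(33232930569601) = 16

The recursion tree depth is log_7(33232930569601) = 16. At each level, the problem size is divided by 7, so it takes 16 divisions to reduce to a base case of size 1. The algorithm makes 5 recursive calls at each level.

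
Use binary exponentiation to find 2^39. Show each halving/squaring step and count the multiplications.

Computing 2^39 by squaring (build up from 2^1; each line after the first costs one multiplication):

2^1 = 2
2^2 = (2^1)^2 = 2^2 = 4
2^4 = (2^2)^2 = 4^2 = 16
2^8 = (2^4)^2 = 16^2 = 256
2^9 = 2 * 2^8 = 2 * 256 = 512
2^18 = (2^9)^2 = 512^2 = 262144
2^19 = 2 * 2^18 = 2 * 262144 = 524288
2^38 = (2^19)^2 = 524288^2 = 274877906944
2^39 = 2 * 2^38 = 2 * 274877906944 = 549755813888

Result: 549755813888
Multiplications needed: 8 (8 lines after 2^1)

2^39 = 549755813888. Using exponentiation by squaring, this requires 8 multiplications. The key idea: if the exponent is even, square the half-power; if odd, multiply by the base once.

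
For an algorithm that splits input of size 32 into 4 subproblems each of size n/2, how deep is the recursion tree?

For divide and conquer with division factor 2:

Problem sizes at each level:
Level 0: 32
Level 1: 16
Level 2: 8
Level 3: 4
Level 4: 2
Level 5: 1

The root is level 0 and the size-1 base case is level 5 (the tree spans levels 0 through 5, i.e. 6 levels counting the root), so the depth is the number of divisions: log_2(32) = 5

The recursion tree depth is log_2(32) = 5. At each level, the problem size is divided by 2, so it takes 5 divisions to reduce to a base case of size 1. The algorithm makes 4 recursive calls at each level.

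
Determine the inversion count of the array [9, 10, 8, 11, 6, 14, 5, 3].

Finding inversions in [9, 10, 8, 11, 6, 14, 5, 3]:

(0, 2): arr[0]=9 > arr[2]=8
(0, 4): arr[0]=9 > arr[4]=6
(0, 6): arr[0]=9 > arr[6]=5
(0, 7): arr[0]=9 > arr[7]=3
(1, 2): arr[1]=10 > arr[2]=8
(1, 4): arr[1]=10 > arr[4]=6
(1, 6): arr[1]=10 > arr[6]=5
(1, 7): arr[1]=10 > arr[7]=3
(2, 4): arr[2]=8 > arr[4]=6
(2, 6): arr[2]=8 > arr[6]=5
(2, 7): arr[2]=8 > arr[7]=3
(3, 4): arr[3]=11 > arr[4]=6
(3, 6): arr[3]=11 > arr[6]=5
(3, 7): arr[3]=11 > arr[7]=3
(4, 6): arr[4]=6 > arr[6]=5
(4, 7): arr[4]=6 > arr[7]=3
(5, 6): arr[5]=14 > arr[6]=5
(5, 7): arr[5]=14 > arr[7]=3
(6, 7): arr[6]=5 > arr[7]=3

Total inversions: 19

The array has 19 inversion(s): (0,2), (0,4), (0,6), (0,7), (1,2), (1,4), (1,6), (1,7), (2,4), (2,6), (2,7), (3,4), (3,6), (3,7), (4,6), (4,7), (5,6), (5,7), (6,7). Each pair (i,j) satisfies i < j and arr[i] > arr[j].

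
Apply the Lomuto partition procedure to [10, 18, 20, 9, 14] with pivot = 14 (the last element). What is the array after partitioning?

Lomuto partition with pivot = 14:

Initial array: [10, 18, 20, 9, 14]

arr[0]=10 <= 14: swap with position 0, array becomes [10, 18, 20, 9, 14]
arr[1]=18 > 14: no swap
arr[2]=20 > 14: no swap
arr[3]=9 <= 14: swap with position 1, array becomes [10, 9, 20, 18, 14]

Place pivot at position 2: [10, 9, 14, 18, 20]
Pivot position: 2

After partitioning with pivot 14, the array becomes [10, 9, 14, 18, 20]. The pivot is placed at index 2. All elements to the left of the pivot are <= 14, and all elements to the right are > 14.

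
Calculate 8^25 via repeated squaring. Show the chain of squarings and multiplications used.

Computing 8^25 by squaring (build up from 8^1; each line after the first costs one multiplication):

8^1 = 8
8^2 = (8^1)^2 = 8^2 = 64
8^3 = 8 * 8^2 = 8 * 64 = 512
8^6 = (8^3)^2 = 512^2 = 262144
8^12 = (8^6)^2 = 262144^2 = 68719476736
8^24 = (8^12)^2 = 68719476736^2 = 4722366482869645213696
8^25 = 8 * 8^24 = 8 * 4722366482869645213696 = 37778931862957161709568

Result: 37778931862957161709568
Multiplications needed: 6 (6 lines after 8^1)

8^25 = 37778931862957161709568. Using exponentiation by squaring, this requires 6 multiplications. The key idea: if the exponent is even, square the half-power; if odd, multiply by the base once.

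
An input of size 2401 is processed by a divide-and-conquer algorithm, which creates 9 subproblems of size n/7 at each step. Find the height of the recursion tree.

For divide and conquer with division factor 7:

Problem sizes at each level:
Level 0: 2401
Level 1: 343
Level 2: 49
Level 3: 7
Level 4: 1

The root is level 0 and the size-1 base case is level 4 (the tree spans levels 0 through 4, i.e. 5 levels counting the root), so the depth is the number of divisions: log_7(2401) = 4

The recursion tree depth is log_7(2401) = 4. At each level, the problem size is divided by 7, so it takes 4 divisions to reduce to a base case of size 1. The algorithm makes 9 recursive calls at each level.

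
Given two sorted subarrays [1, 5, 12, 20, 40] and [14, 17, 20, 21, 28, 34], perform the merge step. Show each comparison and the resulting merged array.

Merging process:

Compare 1 vs 14: take 1 from left. Merged: [1]
Compare 5 vs 14: take 5 from left. Merged: [1, 5]
Compare 12 vs 14: take 12 from left. Merged: [1, 5, 12]
Compare 20 vs 14: take 14 from right. Merged: [1, 5, 12, 14]
Compare 20 vs 17: take 17 from right. Merged: [1, 5, 12, 14, 17]
Compare 20 vs 20: take 20 from left. Merged: [1, 5, 12, 14, 17, 20]
Compare 40 vs 20: take 20 from right. Merged: [1, 5, 12, 14, 17, 20, 20]
Compare 40 vs 21: take 21 from right. Merged: [1, 5, 12, 14, 17, 20, 20, 21]
Compare 40 vs 28: take 28 from right. Merged: [1, 5, 12, 14, 17, 20, 20, 21, 28]
Compare 40 vs 34: take 34 from right. Merged: [1, 5, 12, 14, 17, 20, 20, 21, 28, 34]
Append remaining from left: [40]. Merged: [1, 5, 12, 14, 17, 20, 20, 21, 28, 34, 40]

Final merged array: [1, 5, 12, 14, 17, 20, 20, 21, 28, 34, 40]
Total comparisons: 10

The merged array is [1, 5, 12, 14, 17, 20, 20, 21, 28, 34, 40], requiring 10 comparisons. The merge step runs in O(n) time where n is the total number of elements.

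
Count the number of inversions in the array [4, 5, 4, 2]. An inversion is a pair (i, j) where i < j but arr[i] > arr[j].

Finding inversions in [4, 5, 4, 2]:

(0, 3): arr[0]=4 > arr[3]=2
(1, 2): arr[1]=5 > arr[2]=4
(1, 3): arr[1]=5 > arr[3]=2
(2, 3): arr[2]=4 > arr[3]=2

Total inversions: 4

The array has 4 inversion(s): (0,3), (1,2), (1,3), (2,3). Each pair (i,j) satisfies i < j and arr[i] > arr[j].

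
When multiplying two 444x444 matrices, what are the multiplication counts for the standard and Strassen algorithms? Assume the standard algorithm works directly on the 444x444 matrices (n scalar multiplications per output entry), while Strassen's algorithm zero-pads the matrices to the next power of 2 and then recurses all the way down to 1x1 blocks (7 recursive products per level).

Matrix multiplication for 444x444 matrices:

Strassen's algorithm requires power-of-2 dimensions. Pad 444x444 to 512x512 (next power of 2).

Standard algorithm: 444^3 = 87528384 multiplications
Strassen's algorithm: 7^(log2(512)) = 7^9 = 40353607 multiplications
Savings: 87528384 - 40353607 = 47174777 multiplications

Standard: 87528384 multiplications (444^3). Strassen: 40353607 multiplications (7^9, after padding to 512x512). Strassen reduces 8 recursive multiplications to 7 at each level.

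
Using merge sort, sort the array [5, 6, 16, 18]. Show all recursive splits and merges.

Merge sort trace:

Split: [5, 6, 16, 18] -> [5, 6] and [16, 18]
  Split: [5, 6] -> [5] and [6]
  Merge: [5] + [6] -> [5, 6]
  Split: [16, 18] -> [16] and [18]
  Merge: [16] + [18] -> [16, 18]
Merge: [5, 6] + [16, 18] -> [5, 6, 16, 18]

Final sorted array: [5, 6, 16, 18]

The merge sort proceeds by recursively splitting the array and merging sorted halves.
After all merges, the sorted array is [5, 6, 16, 18].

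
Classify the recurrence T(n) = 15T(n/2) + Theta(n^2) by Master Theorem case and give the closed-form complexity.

Master Theorem for T(n) = 15T(n/2) + O(n^2):

a = 15, b = 2, c = 2
log_b(a) = log_2(15) = 3.9069

Case 1: c = 2 < log_2(15) = 3.9069
T(n) = O(n^(log_2 15))

For T(n) = 15T(n/2) + O(n^2): log_2(15) = 3.9069. This is Case 1 of the Master Theorem (c < log_b(a), work dominated by leaves), giving O(n^(log_2 15)).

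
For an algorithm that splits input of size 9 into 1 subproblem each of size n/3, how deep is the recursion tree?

For divide and conquer with division factor 3:

Problem sizes at each level:
Level 0: 9
Level 1: 3
Level 2: 1

The root is level 0 and the size-1 base case is level 2 (the tree spans levels 0 through 2, i.e. 3 levels counting the root), so the depth is the number of divisions: log_3(9) = 2

The recursion tree depth is log_3(9) = 2. At each level, the problem size is divided by 3, so it takes 2 divisions to reduce to a base case of size 1. The algorithm makes 1 recursive call at each level.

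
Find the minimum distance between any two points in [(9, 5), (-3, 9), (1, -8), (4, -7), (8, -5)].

Computing all pairwise distances among 5 points:

d((9, 5), (-3, 9)) = 12.6491
d((9, 5), (1, -8)) = 15.2643
d((9, 5), (4, -7)) = 13.0
d((9, 5), (8, -5)) = 10.0499
d((-3, 9), (1, -8)) = 17.4642
d((-3, 9), (4, -7)) = 17.4642
d((-3, 9), (8, -5)) = 17.8045
d((1, -8), (4, -7)) = 3.1623 <-- minimum
d((1, -8), (8, -5)) = 7.6158
d((4, -7), (8, -5)) = 4.4721

Closest pair: (1, -8) and (4, -7) with distance 3.1623

The closest pair is (1, -8) and (4, -7) with Euclidean distance 3.1623. For 5 points, brute-force pairwise comparison is shown above. For large n, the divide-and-conquer algorithm (sort by x, recurse on halves, check the dividing strip) achieves O(n log n).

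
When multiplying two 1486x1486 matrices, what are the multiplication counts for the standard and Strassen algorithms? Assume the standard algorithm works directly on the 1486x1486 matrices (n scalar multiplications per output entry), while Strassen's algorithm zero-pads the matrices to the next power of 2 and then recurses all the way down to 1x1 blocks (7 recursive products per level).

Matrix multiplication for 1486x1486 matrices:

Strassen's algorithm requires power-of-2 dimensions. Pad 1486x1486 to 2048x2048 (next power of 2).

Standard algorithm: 1486^3 = 3281379256 multiplications
Strassen's algorithm: 7^(log2(2048)) = 7^11 = 1977326743 multiplications
Savings: 3281379256 - 1977326743 = 1304052513 multiplications

Standard: 3281379256 multiplications (1486^3). Strassen: 1977326743 multiplications (7^11, after padding to 2048x2048). Strassen reduces 8 recursive multiplications to 7 at each level.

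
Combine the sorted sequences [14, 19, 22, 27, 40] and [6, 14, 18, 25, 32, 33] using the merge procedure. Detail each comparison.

Merging process:

Compare 14 vs 6: take 6 from right. Merged: [6]
Compare 14 vs 14: take 14 from left. Merged: [6, 14]
Compare 19 vs 14: take 14 from right. Merged: [6, 14, 14]
Compare 19 vs 18: take 18 from right. Merged: [6, 14, 14, 18]
Compare 19 vs 25: take 19 from left. Merged: [6, 14, 14, 18, 19]
Compare 22 vs 25: take 22 from left. Merged: [6, 14, 14, 18, 19, 22]
Compare 27 vs 25: take 25 from right. Merged: [6, 14, 14, 18, 19, 22, 25]
Compare 27 vs 32: take 27 from left. Merged: [6, 14, 14, 18, 19, 22, 25, 27]
Compare 40 vs 32: take 32 from right. Merged: [6, 14, 14, 18, 19, 22, 25, 27, 32]
Compare 40 vs 33: take 33 from right. Merged: [6, 14, 14, 18, 19, 22, 25, 27, 32, 33]
Append remaining from left: [40]. Merged: [6, 14, 14, 18, 19, 22, 25, 27, 32, 33, 40]

Final merged array: [6, 14, 14, 18, 19, 22, 25, 27, 32, 33, 40]
Total comparisons: 10

The merged array is [6, 14, 14, 18, 19, 22, 25, 27, 32, 33, 40], requiring 10 comparisons. The merge step runs in O(n) time where n is the total number of elements.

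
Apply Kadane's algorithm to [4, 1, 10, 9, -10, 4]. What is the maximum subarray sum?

Using Kadane's algorithm on [4, 1, 10, 9, -10, 4]:

Scanning through the array:
Position 1 (value 1): max_ending_here = 5, max_so_far = 5
Position 2 (value 10): max_ending_here = 15, max_so_far = 15
Position 3 (value 9): max_ending_here = 24, max_so_far = 24
Position 4 (value -10): max_ending_here = 14, max_so_far = 24
Position 5 (value 4): max_ending_here = 18, max_so_far = 24

Maximum subarray: [4, 1, 10, 9]
Maximum sum: 24

The maximum subarray is [4, 1, 10, 9] with sum 24. This subarray runs from index 0 to index 3.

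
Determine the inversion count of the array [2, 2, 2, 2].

Finding inversions in [2, 2, 2, 2]:


Total inversions: 0

The array has 0 inversions. It is already sorted.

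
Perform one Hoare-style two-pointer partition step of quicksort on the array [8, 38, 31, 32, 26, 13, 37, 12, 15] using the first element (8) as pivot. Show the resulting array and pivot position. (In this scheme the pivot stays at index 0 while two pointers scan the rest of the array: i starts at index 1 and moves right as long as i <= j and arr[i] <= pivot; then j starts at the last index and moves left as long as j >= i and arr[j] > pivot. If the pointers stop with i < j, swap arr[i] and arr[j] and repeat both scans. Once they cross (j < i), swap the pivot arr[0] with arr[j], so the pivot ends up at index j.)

Hoare-style two-pointer partition with pivot = 8:

Initial array: [8, 38, 31, 32, 26, 13, 37, 12, 15]

Pointers start at i = 1, j = 8.
i ends at 1, j ends at 0: the pointers have crossed (j < i), so scanning stops.

j = 0, so swapping arr[0] with arr[j] leaves the pivot at position 0: [8, 38, 31, 32, 26, 13, 37, 12, 15]
Pivot position: 0

After partitioning with pivot 8, the array becomes [8, 38, 31, 32, 26, 13, 37, 12, 15]. The pivot is placed at index 0. All elements to the left of the pivot are <= 8, and all elements to the right are > 8.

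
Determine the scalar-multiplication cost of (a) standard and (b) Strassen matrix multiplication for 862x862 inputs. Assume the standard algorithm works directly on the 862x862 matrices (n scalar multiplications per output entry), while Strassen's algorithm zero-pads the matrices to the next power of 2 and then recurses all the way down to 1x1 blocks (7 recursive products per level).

Matrix multiplication for 862x862 matrices:

Strassen's algorithm requires power-of-2 dimensions. Pad 862x862 to 1024x1024 (next power of 2).

Standard algorithm: 862^3 = 640503928 multiplications
Strassen's algorithm: 7^(log2(1024)) = 7^10 = 282475249 multiplications
Savings: 640503928 - 282475249 = 358028679 multiplications

Standard: 640503928 multiplications (862^3). Strassen: 282475249 multiplications (7^10, after padding to 1024x1024). Strassen reduces 8 recursive multiplications to 7 at each level.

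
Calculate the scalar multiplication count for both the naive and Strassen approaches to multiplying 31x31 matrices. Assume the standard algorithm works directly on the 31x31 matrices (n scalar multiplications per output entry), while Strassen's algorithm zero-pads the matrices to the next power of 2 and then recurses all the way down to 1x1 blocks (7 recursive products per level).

Matrix multiplication for 31x31 matrices:

Strassen's algorithm requires power-of-2 dimensions. Pad 31x31 to 32x32 (next power of 2).

Standard algorithm: 31^3 = 29791 multiplications
Strassen's algorithm: 7^(log2(32)) = 7^5 = 16807 multiplications
Savings: 29791 - 16807 = 12984 multiplications

Standard: 29791 multiplications (31^3). Strassen: 16807 multiplications (7^5, after padding to 32x32). Strassen reduces 8 recursive multiplications to 7 at each level.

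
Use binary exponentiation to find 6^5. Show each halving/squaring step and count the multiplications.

Computing 6^5 by squaring (build up from 6^1; each line after the first costs one multiplication):

6^1 = 6
6^2 = (6^1)^2 = 6^2 = 36
6^4 = (6^2)^2 = 36^2 = 1296
6^5 = 6 * 6^4 = 6 * 1296 = 7776

Result: 7776
Multiplications needed: 3 (3 lines after 6^1)

6^5 = 7776. Using exponentiation by squaring, this requires 3 multiplications. The key idea: if the exponent is even, square the half-power; if odd, multiply by the base once.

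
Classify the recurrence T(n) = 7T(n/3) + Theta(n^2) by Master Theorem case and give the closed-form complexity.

Master Theorem for T(n) = 7T(n/3) + O(n^2):

a = 7, b = 3, c = 2
log_b(a) = log_3(7) = 1.7712

Case 3: c = 2 > log_3(7) = 1.7712
T(n) = O(n^2) = O(n^2)

For T(n) = 7T(n/3) + O(n^2): log_3(7) = 1.7712. This is Case 3 of the Master Theorem (c > log_b(a), work dominated by root), giving O(n^2).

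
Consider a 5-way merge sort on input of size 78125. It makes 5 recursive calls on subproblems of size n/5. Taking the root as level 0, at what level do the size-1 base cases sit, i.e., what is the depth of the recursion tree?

For divide and conquer with division factor 5:

Problem sizes at each level:
Level 0: 78125
Level 1: 15625
Level 2: 3125
Level 3: 625
Level 4: 125
Level 5: 25
Level 6: 5
Level 7: 1

The root is level 0 and the size-1 base case is level 7 (the tree spans levels 0 through 7, i.e. 8 levels counting the root), so the depth is the number of divisions: log_5(78125) = 7

The recursion tree depth is log_5(78125) = 7. At each level, the problem size is divided by 5, so it takes 7 divisions to reduce to a base case of size 1. The algorithm makes 5 recursive calls at each level.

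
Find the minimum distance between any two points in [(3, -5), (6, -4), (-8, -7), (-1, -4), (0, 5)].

Computing all pairwise distances among 5 points:

d((3, -5), (6, -4)) = 3.1623 <-- minimum
d((3, -5), (-8, -7)) = 11.1803
d((3, -5), (-1, -4)) = 4.1231
d((3, -5), (0, 5)) = 10.4403
d((6, -4), (-8, -7)) = 14.3178
d((6, -4), (-1, -4)) = 7.0
d((6, -4), (0, 5)) = 10.8167
d((-8, -7), (-1, -4)) = 7.6158
d((-8, -7), (0, 5)) = 14.4222
d((-1, -4), (0, 5)) = 9.0554

Closest pair: (3, -5) and (6, -4) with distance 3.1623

The closest pair is (3, -5) and (6, -4) with Euclidean distance 3.1623. For 5 points, brute-force pairwise comparison is shown above. For large n, the divide-and-conquer algorithm (sort by x, recurse on halves, check the dividing strip) achieves O(n log n).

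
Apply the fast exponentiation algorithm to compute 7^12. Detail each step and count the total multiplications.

Computing 7^12 by squaring (build up from 7^1; each line after the first costs one multiplication):

7^1 = 7
7^2 = (7^1)^2 = 7^2 = 49
7^3 = 7 * 7^2 = 7 * 49 = 343
7^6 = (7^3)^2 = 343^2 = 117649
7^12 = (7^6)^2 = 117649^2 = 13841287201

Result: 13841287201
Multiplications needed: 4 (4 lines after 7^1)

7^12 = 13841287201. Using exponentiation by squaring, this requires 4 multiplications. The key idea: if the exponent is even, square the half-power; if odd, multiply by the base once.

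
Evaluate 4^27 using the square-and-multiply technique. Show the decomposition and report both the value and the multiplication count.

Computing 4^27 by squaring (build up from 4^1; each line after the first costs one multiplication):

4^1 = 4
4^2 = (4^1)^2 = 4^2 = 16
4^3 = 4 * 4^2 = 4 * 16 = 64
4^6 = (4^3)^2 = 64^2 = 4096
4^12 = (4^6)^2 = 4096^2 = 16777216
4^13 = 4 * 4^12 = 4 * 16777216 = 67108864
4^26 = (4^13)^2 = 67108864^2 = 4503599627370496
4^27 = 4 * 4^26 = 4 * 4503599627370496 = 18014398509481984

Result: 18014398509481984
Multiplications needed: 7 (7 lines after 4^1)

4^27 = 18014398509481984. Using exponentiation by squaring, this requires 7 multiplications. The key idea: if the exponent is even, square the half-power; if odd, multiply by the base once.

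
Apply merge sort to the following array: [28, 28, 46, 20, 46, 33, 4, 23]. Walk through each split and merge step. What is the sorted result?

Merge sort trace:

Split: [28, 28, 46, 20, 46, 33, 4, 23] -> [28, 28, 46, 20] and [46, 33, 4, 23]
  Split: [28, 28, 46, 20] -> [28, 28] and [46, 20]
    Split: [28, 28] -> [28] and [28]
    Merge: [28] + [28] -> [28, 28]
    Split: [46, 20] -> [46] and [20]
    Merge: [46] + [20] -> [20, 46]
  Merge: [28, 28] + [20, 46] -> [20, 28, 28, 46]
  Split: [46, 33, 4, 23] -> [46, 33] and [4, 23]
    Split: [46, 33] -> [46] and [33]
    Merge: [46] + [33] -> [33, 46]
    Split: [4, 23] -> [4] and [23]
    Merge: [4] + [23] -> [4, 23]
  Merge: [33, 46] + [4, 23] -> [4, 23, 33, 46]
Merge: [20, 28, 28, 46] + [4, 23, 33, 46] -> [4, 20, 23, 28, 28, 33, 46, 46]

Final sorted array: [4, 20, 23, 28, 28, 33, 46, 46]

The merge sort proceeds by recursively splitting the array and merging sorted halves.
After all merges, the sorted array is [4, 20, 23, 28, 28, 33, 46, 46].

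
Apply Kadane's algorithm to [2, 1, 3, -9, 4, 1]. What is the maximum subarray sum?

Using Kadane's algorithm on [2, 1, 3, -9, 4, 1]:

Scanning through the array:
Position 1 (value 1): max_ending_here = 3, max_so_far = 3
Position 2 (value 3): max_ending_here = 6, max_so_far = 6
Position 3 (value -9): max_ending_here = -3, max_so_far = 6
Position 4 (value 4): max_ending_here = 4, max_so_far = 6
Position 5 (value 1): max_ending_here = 5, max_so_far = 6

Maximum subarray: [2, 1, 3]
Maximum sum: 6

The maximum subarray is [2, 1, 3] with sum 6. This subarray runs from index 0 to index 2.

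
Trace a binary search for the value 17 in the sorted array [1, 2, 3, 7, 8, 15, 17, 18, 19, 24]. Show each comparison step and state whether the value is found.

Binary search for 17 in [1, 2, 3, 7, 8, 15, 17, 18, 19, 24]:

lo=0, hi=9, mid=4, arr[mid]=8 -> 8 < 17, search right half
lo=5, hi=9, mid=7, arr[mid]=18 -> 18 > 17, search left half
lo=5, hi=6, mid=5, arr[mid]=15 -> 15 < 17, search right half
lo=6, hi=6, mid=6, arr[mid]=17 -> Found target at index 6!

Binary search finds 17 at index 6 after 4 comparisons. The search repeatedly halves the search space by comparing with the middle element.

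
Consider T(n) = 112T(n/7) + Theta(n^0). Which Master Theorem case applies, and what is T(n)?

Master Theorem for T(n) = 112T(n/7) + O(n^0):

a = 112, b = 7, c = 0
log_b(a) = log_7(112) = 2.4248

Case 1: c = 0 < log_7(112) = 2.4248
T(n) = O(n^(log_7 112))

For T(n) = 112T(n/7) + O(n^0): log_7(112) = 2.4248. This is Case 1 of the Master Theorem (c < log_b(a), work dominated by leaves), giving O(n^(log_7 112)).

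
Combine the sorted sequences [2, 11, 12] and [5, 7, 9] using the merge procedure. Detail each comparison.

Merging process:

Compare 2 vs 5: take 2 from left. Merged: [2]
Compare 11 vs 5: take 5 from right. Merged: [2, 5]
Compare 11 vs 7: take 7 from right. Merged: [2, 5, 7]
Compare 11 vs 9: take 9 from right. Merged: [2, 5, 7, 9]
Append remaining from left: [11, 12]. Merged: [2, 5, 7, 9, 11, 12]

Final merged array: [2, 5, 7, 9, 11, 12]
Total comparisons: 4

The merged array is [2, 5, 7, 9, 11, 12], requiring 4 comparisons. The merge step runs in O(n) time where n is the total number of elements.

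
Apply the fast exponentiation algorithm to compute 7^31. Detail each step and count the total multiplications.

Computing 7^31 by squaring (build up from 7^1; each line after the first costs one multiplication):

7^1 = 7
7^2 = (7^1)^2 = 7^2 = 49
7^3 = 7 * 7^2 = 7 * 49 = 343
7^6 = (7^3)^2 = 343^2 = 117649
7^7 = 7 * 7^6 = 7 * 117649 = 823543
7^14 = (7^7)^2 = 823543^2 = 678223072849
7^15 = 7 * 7^14 = 7 * 678223072849 = 4747561509943
7^30 = (7^15)^2 = 4747561509943^2 = 22539340290692258087863249
7^31 = 7 * 7^30 = 7 * 22539340290692258087863249 = 157775382034845806615042743

Result: 157775382034845806615042743
Multiplications needed: 8 (8 lines after 7^1)

7^31 = 157775382034845806615042743. Using exponentiation by squaring, this requires 8 multiplications. The key idea: if the exponent is even, square the half-power; if odd, multiply by the base once.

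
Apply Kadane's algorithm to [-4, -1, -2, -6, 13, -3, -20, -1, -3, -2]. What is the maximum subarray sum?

Using Kadane's algorithm on [-4, -1, -2, -6, 13, -3, -20, -1, -3, -2]:

Scanning through the array:
Position 1 (value -1): max_ending_here = -1, max_so_far = -1
Position 2 (value -2): max_ending_here = -2, max_so_far = -1
Position 3 (value -6): max_ending_here = -6, max_so_far = -1
Position 4 (value 13): max_ending_here = 13, max_so_far = 13
Position 5 (value -3): max_ending_here = 10, max_so_far = 13
Position 6 (value -20): max_ending_here = -10, max_so_far = 13
Position 7 (value -1): max_ending_here = -1, max_so_far = 13
Position 8 (value -3): max_ending_here = -3, max_so_far = 13
Position 9 (value -2): max_ending_here = -2, max_so_far = 13

Maximum subarray: [13]
Maximum sum: 13

The maximum subarray is [13] with sum 13. This subarray runs from index 4 to index 4.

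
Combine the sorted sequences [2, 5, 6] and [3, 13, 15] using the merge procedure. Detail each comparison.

Merging process:

Compare 2 vs 3: take 2 from left. Merged: [2]
Compare 5 vs 3: take 3 from right. Merged: [2, 3]
Compare 5 vs 13: take 5 from left. Merged: [2, 3, 5]
Compare 6 vs 13: take 6 from left. Merged: [2, 3, 5, 6]
Append remaining from right: [13, 15]. Merged: [2, 3, 5, 6, 13, 15]

Final merged array: [2, 3, 5, 6, 13, 15]
Total comparisons: 4

The merged array is [2, 3, 5, 6, 13, 15], requiring 4 comparisons. The merge step runs in O(n) time where n is the total number of elements.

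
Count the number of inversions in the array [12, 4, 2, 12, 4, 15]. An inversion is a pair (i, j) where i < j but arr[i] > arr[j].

Finding inversions in [12, 4, 2, 12, 4, 15]:

(0, 1): arr[0]=12 > arr[1]=4
(0, 2): arr[0]=12 > arr[2]=2
(0, 4): arr[0]=12 > arr[4]=4
(1, 2): arr[1]=4 > arr[2]=2
(3, 4): arr[3]=12 > arr[4]=4

Total inversions: 5

The array has 5 inversion(s): (0,1), (0,2), (0,4), (1,2), (3,4). Each pair (i,j) satisfies i < j and arr[i] > arr[j].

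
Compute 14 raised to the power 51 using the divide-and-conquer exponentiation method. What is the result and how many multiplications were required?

Computing 14^51 by squaring (build up from 14^1; each line after the first costs one multiplication):

14^1 = 14
14^2 = (14^1)^2 = 14^2 = 196
14^3 = 14 * 14^2 = 14 * 196 = 2744
14^6 = (14^3)^2 = 2744^2 = 7529536
14^12 = (14^6)^2 = 7529536^2 = 56693912375296
14^24 = (14^12)^2 = 56693912375296^2 = 3214199700417740936751087616
14^25 = 14 * 14^24 = 14 * 3214199700417740936751087616 = 44998795805848373114515226624
14^50 = (14^25)^2 = 44998795805848373114515226624^2 = 2024891623976437135118764865774783290467102632746078437376
14^51 = 14 * 14^50 = 14 * 2024891623976437135118764865774783290467102632746078437376 = 28348482735670119891662708120846966066539436858445098123264

Result: 28348482735670119891662708120846966066539436858445098123264
Multiplications needed: 8 (8 lines after 14^1)

14^51 = 28348482735670119891662708120846966066539436858445098123264. Using exponentiation by squaring, this requires 8 multiplications. The key idea: if the exponent is even, square the half-power; if odd, multiply by the base once.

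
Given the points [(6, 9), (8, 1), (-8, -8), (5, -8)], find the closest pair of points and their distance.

Computing all pairwise distances among 4 points:

d((6, 9), (8, 1)) = 8.2462 <-- minimum
d((6, 9), (-8, -8)) = 22.0227
d((6, 9), (5, -8)) = 17.0294
d((8, 1), (-8, -8)) = 18.3576
d((8, 1), (5, -8)) = 9.4868
d((-8, -8), (5, -8)) = 13.0

Closest pair: (6, 9) and (8, 1) with distance 8.2462

The closest pair is (6, 9) and (8, 1) with Euclidean distance 8.2462. For 4 points, brute-force pairwise comparison is shown above. For large n, the divide-and-conquer algorithm (sort by x, recurse on halves, check the dividing strip) achieves O(n log n).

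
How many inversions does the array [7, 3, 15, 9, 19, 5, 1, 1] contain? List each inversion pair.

Finding inversions in [7, 3, 15, 9, 19, 5, 1, 1]:

(0, 1): arr[0]=7 > arr[1]=3
(0, 5): arr[0]=7 > arr[5]=5
(0, 6): arr[0]=7 > arr[6]=1
(0, 7): arr[0]=7 > arr[7]=1
(1, 6): arr[1]=3 > arr[6]=1
(1, 7): arr[1]=3 > arr[7]=1
(2, 3): arr[2]=15 > arr[3]=9
(2, 5): arr[2]=15 > arr[5]=5
(2, 6): arr[2]=15 > arr[6]=1
(2, 7): arr[2]=15 > arr[7]=1
(3, 5): arr[3]=9 > arr[5]=5
(3, 6): arr[3]=9 > arr[6]=1
(3, 7): arr[3]=9 > arr[7]=1
(4, 5): arr[4]=19 > arr[5]=5
(4, 6): arr[4]=19 > arr[6]=1
(4, 7): arr[4]=19 > arr[7]=1
(5, 6): arr[5]=5 > arr[6]=1
(5, 7): arr[5]=5 > arr[7]=1

Total inversions: 18

The array has 18 inversion(s): (0,1), (0,5), (0,6), (0,7), (1,6), (1,7), (2,3), (2,5), (2,6), (2,7), (3,5), (3,6), (3,7), (4,5), (4,6), (4,7), (5,6), (5,7). Each pair (i,j) satisfies i < j and arr[i] > arr[j].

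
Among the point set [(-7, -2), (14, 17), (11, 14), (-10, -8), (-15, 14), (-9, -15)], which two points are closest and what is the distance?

Computing all pairwise distances among 6 points:

d((-7, -2), (14, 17)) = 28.3196
d((-7, -2), (11, 14)) = 24.0832
d((-7, -2), (-10, -8)) = 6.7082
d((-7, -2), (-15, 14)) = 17.8885
d((-7, -2), (-9, -15)) = 13.1529
d((14, 17), (11, 14)) = 4.2426 <-- minimum
d((14, 17), (-10, -8)) = 34.6554
d((14, 17), (-15, 14)) = 29.1548
d((14, 17), (-9, -15)) = 39.4081
d((11, 14), (-10, -8)) = 30.4138
d((11, 14), (-15, 14)) = 26.0
d((11, 14), (-9, -15)) = 35.2278
d((-10, -8), (-15, 14)) = 22.561
d((-10, -8), (-9, -15)) = 7.0711
d((-15, 14), (-9, -15)) = 29.6142

Closest pair: (14, 17) and (11, 14) with distance 4.2426

The closest pair is (14, 17) and (11, 14) with Euclidean distance 4.2426. For 6 points, brute-force pairwise comparison is shown above. For large n, the divide-and-conquer algorithm (sort by x, recurse on halves, check the dividing strip) achieves O(n log n).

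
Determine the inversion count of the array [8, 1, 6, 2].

Finding inversions in [8, 1, 6, 2]:

(0, 1): arr[0]=8 > arr[1]=1
(0, 2): arr[0]=8 > arr[2]=6
(0, 3): arr[0]=8 > arr[3]=2
(2, 3): arr[2]=6 > arr[3]=2

Total inversions: 4

The array has 4 inversion(s): (0,1), (0,2), (0,3), (2,3). Each pair (i,j) satisfies i < j and arr[i] > arr[j].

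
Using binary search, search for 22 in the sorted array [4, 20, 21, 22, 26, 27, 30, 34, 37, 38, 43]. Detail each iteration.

Binary search for 22 in [4, 20, 21, 22, 26, 27, 30, 34, 37, 38, 43]:

lo=0, hi=10, mid=5, arr[mid]=27 -> 27 > 22, search left half
lo=0, hi=4, mid=2, arr[mid]=21 -> 21 < 22, search right half
lo=3, hi=4, mid=3, arr[mid]=22 -> Found target at index 3!

Binary search finds 22 at index 3 after 3 comparisons. The search repeatedly halves the search space by comparing with the middle element.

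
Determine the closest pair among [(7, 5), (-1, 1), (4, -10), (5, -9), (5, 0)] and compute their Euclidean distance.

Computing all pairwise distances among 5 points:

d((7, 5), (-1, 1)) = 8.9443
d((7, 5), (4, -10)) = 15.2971
d((7, 5), (5, -9)) = 14.1421
d((7, 5), (5, 0)) = 5.3852
d((-1, 1), (4, -10)) = 12.083
d((-1, 1), (5, -9)) = 11.6619
d((-1, 1), (5, 0)) = 6.0828
d((4, -10), (5, -9)) = 1.4142 <-- minimum
d((4, -10), (5, 0)) = 10.0499
d((5, -9), (5, 0)) = 9.0

Closest pair: (4, -10) and (5, -9) with distance 1.4142

The closest pair is (4, -10) and (5, -9) with Euclidean distance 1.4142. For 5 points, brute-force pairwise comparison is shown above. For large n, the divide-and-conquer algorithm (sort by x, recurse on halves, check the dividing strip) achieves O(n log n).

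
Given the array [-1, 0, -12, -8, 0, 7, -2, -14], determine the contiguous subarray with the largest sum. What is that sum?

Using Kadane's algorithm on [-1, 0, -12, -8, 0, 7, -2, -14]:

Scanning through the array:
Position 1 (value 0): max_ending_here = 0, max_so_far = 0
Position 2 (value -12): max_ending_here = -12, max_so_far = 0
Position 3 (value -8): max_ending_here = -8, max_so_far = 0
Position 4 (value 0): max_ending_here = 0, max_so_far = 0
Position 5 (value 7): max_ending_here = 7, max_so_far = 7
Position 6 (value -2): max_ending_here = 5, max_so_far = 7
Position 7 (value -14): max_ending_here = -9, max_so_far = 7

Maximum subarray: [0, 7]
Maximum sum: 7

The maximum subarray is [0, 7] with sum 7. This subarray runs from index 4 to index 5.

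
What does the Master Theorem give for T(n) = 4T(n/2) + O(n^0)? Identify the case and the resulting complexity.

Master Theorem for T(n) = 4T(n/2) + O(n^0):

a = 4, b = 2, c = 0
log_b(a) = log_2(4) = 2.0000

Case 1: c = 0 < log_2(4) = 2.0000
T(n) = O(n^(log_2 4)) = O(n^2)

For T(n) = 4T(n/2) + O(n^0): log_2(4) = 2.0000. This is Case 1 of the Master Theorem (c < log_b(a), work dominated by leaves), giving O(n^2).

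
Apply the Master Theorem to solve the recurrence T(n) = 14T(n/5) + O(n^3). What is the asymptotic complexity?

Master Theorem for T(n) = 14T(n/5) + O(n^3):

a = 14, b = 5, c = 3
log_b(a) = log_5(14) = 1.6397

Case 3: c = 3 > log_5(14) = 1.6397
T(n) = O(n^3) = O(n^3)

For T(n) = 14T(n/5) + O(n^3): log_5(14) = 1.6397. This is Case 3 of the Master Theorem (c > log_b(a), work dominated by root), giving O(n^3).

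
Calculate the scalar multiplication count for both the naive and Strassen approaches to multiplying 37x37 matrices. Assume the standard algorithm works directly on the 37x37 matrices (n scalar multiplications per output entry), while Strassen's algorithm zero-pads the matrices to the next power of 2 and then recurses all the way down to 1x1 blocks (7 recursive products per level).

Matrix multiplication for 37x37 matrices:

Strassen's algorithm requires power-of-2 dimensions. Pad 37x37 to 64x64 (next power of 2).

Standard algorithm: 37^3 = 50653 multiplications
Strassen's algorithm: 7^(log2(64)) = 7^6 = 117649 multiplications
Difference: 50653 - 117649 = -66996 (Strassen uses MORE here due to padding overhead — for small or just-over-power-of-2 n, padding can outweigh the per-level savings)

Standard: 50653 multiplications (37^3). Strassen: 117649 multiplications (7^6, after padding to 64x64). Strassen reduces 8 recursive multiplications to 7 at each level.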